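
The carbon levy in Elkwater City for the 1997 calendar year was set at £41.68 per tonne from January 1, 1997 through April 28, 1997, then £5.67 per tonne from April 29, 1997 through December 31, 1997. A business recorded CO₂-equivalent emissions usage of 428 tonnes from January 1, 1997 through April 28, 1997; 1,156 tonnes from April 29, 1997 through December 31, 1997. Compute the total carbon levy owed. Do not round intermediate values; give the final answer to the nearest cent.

£24,393.56

January 1 – April 28, 1997: 428 tonnes at £41.68/tonne → £17,839.04
April 29 – December 31, 1997: 1,156 tonnes at £5.67/tonne → £6,554.52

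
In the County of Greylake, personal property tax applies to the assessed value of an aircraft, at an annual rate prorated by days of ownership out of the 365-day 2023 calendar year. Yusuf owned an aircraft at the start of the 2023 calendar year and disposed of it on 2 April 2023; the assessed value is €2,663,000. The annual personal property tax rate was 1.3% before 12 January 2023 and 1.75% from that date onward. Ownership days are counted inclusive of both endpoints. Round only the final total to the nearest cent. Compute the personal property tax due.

€11,385.24

1 January – 11 January 2023: 11 days at 1.3% → €2,663,000 × 1.3% × 11/365 = €1,043.3123
12 January – 2 April 2023: 81 days at 1.75% → €2,663,000 × 1.75% × 81/365 = €10,341.9247
Total = €11,385.2370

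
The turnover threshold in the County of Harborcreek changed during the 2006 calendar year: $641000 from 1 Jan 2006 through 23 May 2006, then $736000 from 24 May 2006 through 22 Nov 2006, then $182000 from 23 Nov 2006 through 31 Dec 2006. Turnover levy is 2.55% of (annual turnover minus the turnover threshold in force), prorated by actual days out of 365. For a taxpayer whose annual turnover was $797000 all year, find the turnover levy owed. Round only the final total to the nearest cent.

1 Jan – 23 May 2006: 143 days, exemption $641000 → ($797000 − $641000) × 2.55% × 143/365 = $1558.5041
24 May – 22 Nov 2006: 183 days, exemption $736000 → ($797000 − $736000) × 2.55% × 183/365 = $779.8808
23 Nov – 31 Dec 2006: 39 days, exemption $182000 → ($797000 − $182000) × 2.55% × 39/365 = $1675.6644
Total = $4014.0493

$4014.05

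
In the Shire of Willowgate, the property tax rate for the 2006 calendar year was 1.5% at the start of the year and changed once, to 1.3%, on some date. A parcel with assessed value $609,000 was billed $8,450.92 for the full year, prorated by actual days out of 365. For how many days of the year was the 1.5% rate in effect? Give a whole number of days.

Let d = days at the first rate; then 365 − d days at the second rate.
$609,000 × [1.5%·d + 1.3%·(365−d)] / 365 = $8,450.92
Solving gives d = 160, so the new rate took effect on 10 June 2006.

160 days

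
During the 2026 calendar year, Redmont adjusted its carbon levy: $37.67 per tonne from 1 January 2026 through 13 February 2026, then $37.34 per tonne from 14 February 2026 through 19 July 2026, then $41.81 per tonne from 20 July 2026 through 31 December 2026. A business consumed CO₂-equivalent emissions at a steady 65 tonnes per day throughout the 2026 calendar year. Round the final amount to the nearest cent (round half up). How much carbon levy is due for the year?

1 January – 13 February 2026: 44 days × 65 tonnes/day = 2,860 tonnes at $37.67/tonne → $107736.20
14 February – 19 July 2026: 156 days × 65 tonnes/day = 10,140 tonnes at $37.34/tonne → $378627.60
20 July – 31 December 2026: 165 days × 65 tonnes/day = 10,725 tonnes at $41.81/tonne → $448412.25

$934776.05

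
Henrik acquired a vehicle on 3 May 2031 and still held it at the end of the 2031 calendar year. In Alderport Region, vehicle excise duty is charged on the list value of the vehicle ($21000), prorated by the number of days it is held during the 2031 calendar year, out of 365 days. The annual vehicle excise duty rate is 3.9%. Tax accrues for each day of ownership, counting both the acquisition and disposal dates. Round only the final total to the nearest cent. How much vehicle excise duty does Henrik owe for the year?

$545.25

Days held (3 May – 31 December 2031): 243 out of 365
Tax = $21000 × 3.9% × 243/365 = $545.2521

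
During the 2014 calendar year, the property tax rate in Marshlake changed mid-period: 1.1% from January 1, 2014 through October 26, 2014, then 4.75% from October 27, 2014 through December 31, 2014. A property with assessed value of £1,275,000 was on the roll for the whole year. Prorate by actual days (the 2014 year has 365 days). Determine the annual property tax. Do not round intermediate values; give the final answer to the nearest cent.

January 1 – October 26, 2014: 299 days at 1.1% → £1,275,000 × 1.1% × 299/365 = £11,488.9726
October 27 – December 31, 2014: 66 days at 4.75% → £1,275,000 × 4.75% × 66/365 = £10,951.0274
Total = £22,440.0000

£22,440.00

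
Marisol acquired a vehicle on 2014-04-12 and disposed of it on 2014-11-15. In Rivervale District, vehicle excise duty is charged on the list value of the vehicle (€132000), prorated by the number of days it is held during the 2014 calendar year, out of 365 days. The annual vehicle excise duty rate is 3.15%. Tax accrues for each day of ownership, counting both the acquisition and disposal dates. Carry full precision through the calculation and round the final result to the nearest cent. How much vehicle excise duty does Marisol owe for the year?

€2483.41

Days held (2014-04-12 to 2014-11-15): 218 out of 365
Tax = €132000 × 3.15% × 218/365 = €2483.4082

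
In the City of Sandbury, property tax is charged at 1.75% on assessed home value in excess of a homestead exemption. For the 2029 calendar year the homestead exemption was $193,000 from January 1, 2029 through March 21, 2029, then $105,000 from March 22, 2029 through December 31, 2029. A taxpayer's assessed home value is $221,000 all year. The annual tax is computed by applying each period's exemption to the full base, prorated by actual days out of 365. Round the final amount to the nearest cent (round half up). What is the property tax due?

$1,692.47

January 1 – March 21, 2029: 80 days, exemption $193,000 → ($221,000 − $193,000) × 1.75% × 80/365 = $107.3973
March 22 – December 31, 2029: 285 days, exemption $105,000 → ($221,000 − $105,000) × 1.75% × 285/365 = $1,585.0685
Total = $1,692.4658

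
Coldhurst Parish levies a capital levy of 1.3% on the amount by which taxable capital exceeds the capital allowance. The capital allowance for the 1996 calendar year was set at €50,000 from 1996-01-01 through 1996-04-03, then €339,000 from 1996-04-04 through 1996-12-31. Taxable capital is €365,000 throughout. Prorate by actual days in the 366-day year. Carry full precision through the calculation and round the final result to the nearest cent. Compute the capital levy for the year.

1996-01-01 to 1996-04-03: 94 days, exemption €50,000 → (€365,000 − €50,000) × 1.3% × 94/366 = €1,051.7213
1996-04-04 to 1996-12-31: 272 days, exemption €339,000 → (€365,000 − €339,000) × 1.3% × 272/366 = €251.1913
Total = €1,302.9126

€1,302.91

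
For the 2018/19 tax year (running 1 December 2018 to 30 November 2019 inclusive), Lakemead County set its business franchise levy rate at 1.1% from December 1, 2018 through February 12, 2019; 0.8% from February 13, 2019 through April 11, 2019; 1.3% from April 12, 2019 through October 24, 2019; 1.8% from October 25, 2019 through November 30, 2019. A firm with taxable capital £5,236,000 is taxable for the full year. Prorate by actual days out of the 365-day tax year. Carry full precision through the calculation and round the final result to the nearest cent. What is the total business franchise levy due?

December 1, 2018 – February 12, 2019: 74 days at 1.1% → £5,236,000 × 1.1% × 74/365 = £11,676.9973
February 13 – April 11, 2019: 58 days at 0.8% → £5,236,000 × 0.8% × 58/365 = £6,656.1753
April 12 – October 24, 2019: 196 days at 1.3% → £5,236,000 × 1.3% × 196/365 = £36,551.5836
October 25 – November 30, 2019: 37 days at 1.8% → £5,236,000 × 1.8% × 37/365 = £9,553.9068
Total = £64,438.6630

£64,438.66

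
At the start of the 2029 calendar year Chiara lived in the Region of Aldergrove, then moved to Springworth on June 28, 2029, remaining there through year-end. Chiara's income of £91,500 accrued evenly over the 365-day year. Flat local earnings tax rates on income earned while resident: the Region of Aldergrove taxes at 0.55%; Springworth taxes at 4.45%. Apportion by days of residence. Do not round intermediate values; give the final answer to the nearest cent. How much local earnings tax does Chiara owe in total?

£2,331.50

The Region of Aldergrove, January 1 – June 27, 2029: 178 days → £91,500 × 0.55% × 178/365 = £245.4205
Springworth, June 28 – December 31, 2029: 187 days → £91,500 × 4.45% × 187/365 = £2,086.0747
Total = £2,331.4952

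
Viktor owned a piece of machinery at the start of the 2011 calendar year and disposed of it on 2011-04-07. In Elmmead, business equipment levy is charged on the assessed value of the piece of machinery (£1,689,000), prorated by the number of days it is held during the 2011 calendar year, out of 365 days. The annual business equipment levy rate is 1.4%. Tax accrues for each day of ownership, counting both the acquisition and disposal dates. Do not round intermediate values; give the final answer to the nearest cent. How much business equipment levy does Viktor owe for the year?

Days held (2011-01-01 to 2011-04-07): 97 out of 365
Tax = £1,689,000 × 1.4% × 97/365 = £6,284.0055

£6,284.01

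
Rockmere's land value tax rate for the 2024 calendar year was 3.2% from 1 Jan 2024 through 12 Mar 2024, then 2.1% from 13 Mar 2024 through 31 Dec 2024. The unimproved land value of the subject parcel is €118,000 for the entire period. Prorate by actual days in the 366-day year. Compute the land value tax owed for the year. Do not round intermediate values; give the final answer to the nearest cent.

€2,733.34

1 Jan – 12 Mar 2024: 72 days at 3.2% → €118,000 × 3.2% × 72/366 = €742.8197
13 Mar – 31 Dec 2024: 294 days at 2.1% → €118,000 × 2.1% × 294/366 = €1,990.5246
Total = €2,733.3443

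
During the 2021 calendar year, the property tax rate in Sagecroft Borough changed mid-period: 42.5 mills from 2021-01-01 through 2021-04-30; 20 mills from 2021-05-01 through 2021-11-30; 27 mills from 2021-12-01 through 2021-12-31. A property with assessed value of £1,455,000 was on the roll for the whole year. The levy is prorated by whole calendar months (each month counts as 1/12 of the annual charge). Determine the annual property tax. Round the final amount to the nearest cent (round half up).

£40,861.25

2021-01-01 to 2021-04-30: 4 months at 42.5 mills → £1,455,000 × 4.25% × 4/12 = £20,612.5000
2021-05-01 to 2021-11-30: 7 months at 20 mills → £1,455,000 × 2% × 7/12 = £16,975.0000
2021-12-01 to 2021-12-31: 1 month at 27 mills → £1,455,000 × 2.7% × 1/12 = £3,273.7500
Total = £40,861.2500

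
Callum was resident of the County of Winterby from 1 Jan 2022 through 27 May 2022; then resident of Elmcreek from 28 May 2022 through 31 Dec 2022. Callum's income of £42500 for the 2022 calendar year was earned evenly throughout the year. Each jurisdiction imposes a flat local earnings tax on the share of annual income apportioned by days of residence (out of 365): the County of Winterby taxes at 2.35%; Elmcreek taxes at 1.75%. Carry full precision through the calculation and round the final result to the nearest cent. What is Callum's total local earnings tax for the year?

£846.45

The County of Winterby, 1 Jan – 27 May 2022: 147 days → £42500 × 2.35% × 147/365 = £402.2363
Elmcreek, 28 May – 31 Dec 2022: 218 days → £42500 × 1.75% × 218/365 = £444.2123
Total = £846.4486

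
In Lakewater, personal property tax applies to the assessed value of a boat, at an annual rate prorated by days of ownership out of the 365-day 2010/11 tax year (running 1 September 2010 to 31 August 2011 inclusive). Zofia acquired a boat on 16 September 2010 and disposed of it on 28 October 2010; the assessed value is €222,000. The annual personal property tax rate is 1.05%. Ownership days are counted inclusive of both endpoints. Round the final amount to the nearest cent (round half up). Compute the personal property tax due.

Days held (16 September – 28 October 2010): 43 out of 365
Tax = €222,000 × 1.05% × 43/365 = €274.6110

€274.61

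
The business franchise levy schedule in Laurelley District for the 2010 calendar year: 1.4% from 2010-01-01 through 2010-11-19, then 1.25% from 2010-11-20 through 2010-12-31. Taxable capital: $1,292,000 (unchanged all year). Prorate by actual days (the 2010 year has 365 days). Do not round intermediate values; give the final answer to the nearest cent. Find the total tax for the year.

2010-01-01 to 2010-11-19: 323 days at 1.4% → $1,292,000 × 1.4% × 323/365 = $16,006.6411
2010-11-20 to 2010-12-31: 42 days at 1.25% → $1,292,000 × 1.25% × 42/365 = $1,858.3562
Total = $17,864.9973

$17,865.00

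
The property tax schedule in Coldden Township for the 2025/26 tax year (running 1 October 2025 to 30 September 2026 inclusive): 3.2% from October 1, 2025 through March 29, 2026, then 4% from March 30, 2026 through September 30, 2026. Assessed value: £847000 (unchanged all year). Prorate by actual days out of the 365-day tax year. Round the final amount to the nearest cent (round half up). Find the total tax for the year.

October 1, 2025 – March 29, 2026: 180 days at 3.2% → £847000 × 3.2% × 180/365 = £13366.3562
March 30 – September 30, 2026: 185 days at 4% → £847000 × 4% × 185/365 = £17172.0548
Total = £30538.4110

£30538.41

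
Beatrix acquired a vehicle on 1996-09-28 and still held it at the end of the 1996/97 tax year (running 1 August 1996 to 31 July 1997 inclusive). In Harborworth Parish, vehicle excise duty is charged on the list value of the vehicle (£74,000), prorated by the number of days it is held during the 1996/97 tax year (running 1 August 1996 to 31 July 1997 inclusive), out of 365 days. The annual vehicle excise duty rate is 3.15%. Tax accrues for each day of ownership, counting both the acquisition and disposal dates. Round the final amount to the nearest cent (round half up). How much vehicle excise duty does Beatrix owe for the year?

£1,960.59

Days held (1996-09-28 to 1997-07-31): 307 out of 365
Tax = £74,000 × 3.15% × 307/365 = £1,960.5945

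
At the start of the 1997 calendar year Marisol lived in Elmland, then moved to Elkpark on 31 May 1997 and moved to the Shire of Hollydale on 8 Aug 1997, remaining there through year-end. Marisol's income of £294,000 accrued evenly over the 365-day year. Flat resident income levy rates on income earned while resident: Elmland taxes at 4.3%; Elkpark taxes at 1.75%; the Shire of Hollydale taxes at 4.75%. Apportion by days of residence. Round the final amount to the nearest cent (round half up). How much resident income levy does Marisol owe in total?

Elmland, 1 Jan – 30 May 1997: 150 days → £294,000 × 4.3% × 150/365 = £5,195.3425
Elkpark, 31 May – 7 Aug 1997: 69 days → £294,000 × 1.75% × 69/365 = £972.6164
The Shire of Hollydale, 8 Aug – 31 Dec 1997: 146 days → £294,000 × 4.75% × 146/365 = £5,586.0000
Total = £11,753.9589

£11,753.96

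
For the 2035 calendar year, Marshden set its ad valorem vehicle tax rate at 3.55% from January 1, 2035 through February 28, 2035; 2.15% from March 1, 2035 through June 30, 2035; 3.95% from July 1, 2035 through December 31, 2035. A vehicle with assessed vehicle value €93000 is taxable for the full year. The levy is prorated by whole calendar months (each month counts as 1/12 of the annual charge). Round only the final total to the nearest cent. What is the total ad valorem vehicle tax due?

January 1 – February 28, 2035: 2 months at 3.55% → €93000 × 3.55% × 2/12 = €550.2500
March 1 – June 30, 2035: 4 months at 2.15% → €93000 × 2.15% × 4/12 = €666.5000
July 1 – December 31, 2035: 6 months at 3.95% → €93000 × 3.95% × 6/12 = €1836.7500
Total = €3053.5000

€3053.50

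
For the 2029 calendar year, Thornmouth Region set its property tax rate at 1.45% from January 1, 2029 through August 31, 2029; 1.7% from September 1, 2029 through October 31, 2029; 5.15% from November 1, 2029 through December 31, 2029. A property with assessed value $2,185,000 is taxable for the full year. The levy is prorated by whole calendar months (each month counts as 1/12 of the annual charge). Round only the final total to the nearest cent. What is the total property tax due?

$46,067.08

January 1 – August 31, 2029: 8 months at 1.45% → $2,185,000 × 1.45% × 8/12 = $21,121.6667
September 1 – October 31, 2029: 2 months at 1.7% → $2,185,000 × 1.7% × 2/12 = $6,190.8333
November 1 – December 31, 2029: 2 months at 5.15% → $2,185,000 × 5.15% × 2/12 = $18,754.5833
Total = $46,067.0833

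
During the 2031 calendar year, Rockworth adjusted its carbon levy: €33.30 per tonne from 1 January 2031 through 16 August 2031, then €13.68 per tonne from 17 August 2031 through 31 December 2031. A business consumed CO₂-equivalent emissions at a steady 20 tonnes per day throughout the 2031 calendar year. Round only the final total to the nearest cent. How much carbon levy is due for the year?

€189,331.20

1 January – 16 August 2031: 228 days × 20 tonnes/day = 4,560 tonnes at €33.30/tonne → €151,848.00
17 August – 31 December 2031: 137 days × 20 tonnes/day = 2,740 tonnes at €13.68/tonne → €37,483.20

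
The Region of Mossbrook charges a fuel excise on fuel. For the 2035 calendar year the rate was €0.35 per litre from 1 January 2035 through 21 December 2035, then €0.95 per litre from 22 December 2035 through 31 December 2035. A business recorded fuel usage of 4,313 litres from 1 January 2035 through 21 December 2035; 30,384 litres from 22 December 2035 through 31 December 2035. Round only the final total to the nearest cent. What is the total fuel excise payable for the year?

€30,374.35

1 January – 21 December 2035: 4,313 litres at €0.35/litre → €1,509.55
22 December – 31 December 2035: 30,384 litres at €0.95/litre → €28,864.80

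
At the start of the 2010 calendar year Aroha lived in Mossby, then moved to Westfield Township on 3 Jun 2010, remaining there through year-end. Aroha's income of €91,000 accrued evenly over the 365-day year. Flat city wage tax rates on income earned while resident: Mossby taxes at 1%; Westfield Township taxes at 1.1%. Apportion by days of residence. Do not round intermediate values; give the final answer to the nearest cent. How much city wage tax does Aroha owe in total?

€962.85

Mossby, 1 Jan – 2 Jun 2010: 153 days → €91,000 × 1% × 153/365 = €381.4521
Westfield Township, 3 Jun – 31 Dec 2010: 212 days → €91,000 × 1.1% × 212/365 = €581.4027
Total = €962.8548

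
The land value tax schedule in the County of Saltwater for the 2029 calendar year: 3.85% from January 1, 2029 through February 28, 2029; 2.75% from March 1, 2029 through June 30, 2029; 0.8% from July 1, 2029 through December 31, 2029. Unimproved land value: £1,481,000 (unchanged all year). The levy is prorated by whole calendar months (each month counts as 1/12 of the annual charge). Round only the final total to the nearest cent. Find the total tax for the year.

January 1 – February 28, 2029: 2 months at 3.85% → £1,481,000 × 3.85% × 2/12 = £9,503.0833
March 1 – June 30, 2029: 4 months at 2.75% → £1,481,000 × 2.75% × 4/12 = £13,575.8333
July 1 – December 31, 2029: 6 months at 0.8% → £1,481,000 × 0.8% × 6/12 = £5,924.0000
Total = £29,002.9167

£29,002.92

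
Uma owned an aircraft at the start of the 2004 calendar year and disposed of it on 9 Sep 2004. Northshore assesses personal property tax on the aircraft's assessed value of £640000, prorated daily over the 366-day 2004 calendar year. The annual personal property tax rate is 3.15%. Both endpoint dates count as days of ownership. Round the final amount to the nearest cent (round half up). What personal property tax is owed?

Days held (1 Jan – 9 Sep 2004): 253 out of 366
Tax = £640000 × 3.15% × 253/366 = £13935.7377

£13935.74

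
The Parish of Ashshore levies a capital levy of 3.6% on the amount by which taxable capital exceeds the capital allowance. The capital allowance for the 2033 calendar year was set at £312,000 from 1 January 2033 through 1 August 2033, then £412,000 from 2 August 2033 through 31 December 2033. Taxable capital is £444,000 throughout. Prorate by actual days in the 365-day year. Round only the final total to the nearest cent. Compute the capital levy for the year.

1 January – 1 August 2033: 213 days, exemption £312,000 → (£444,000 − £312,000) × 3.6% × 213/365 = £2,773.0849
2 August – 31 December 2033: 152 days, exemption £412,000 → (£444,000 − £412,000) × 3.6% × 152/365 = £479.7370
Total = £3,252.8219

£3,252.82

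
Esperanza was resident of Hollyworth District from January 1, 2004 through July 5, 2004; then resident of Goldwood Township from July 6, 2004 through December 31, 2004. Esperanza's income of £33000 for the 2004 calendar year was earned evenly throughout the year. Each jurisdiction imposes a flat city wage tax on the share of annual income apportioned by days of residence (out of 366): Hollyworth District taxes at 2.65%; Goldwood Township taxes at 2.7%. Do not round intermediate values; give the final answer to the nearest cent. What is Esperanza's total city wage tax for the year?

Hollyworth District, January 1 – July 5, 2004: 187 days → £33000 × 2.65% × 187/366 = £446.8074
Goldwood Township, July 6 – December 31, 2004: 179 days → £33000 × 2.7% × 179/366 = £435.7623
Total = £882.5697

£882.57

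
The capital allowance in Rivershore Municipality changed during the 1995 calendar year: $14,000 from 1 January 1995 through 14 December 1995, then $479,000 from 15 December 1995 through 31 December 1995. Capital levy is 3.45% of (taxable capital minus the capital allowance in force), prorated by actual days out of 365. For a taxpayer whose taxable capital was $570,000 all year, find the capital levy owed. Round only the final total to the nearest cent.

1 January – 14 December 1995: 348 days, exemption $14,000 → ($570,000 − $14,000) × 3.45% × 348/365 = $18,288.5918
15 December – 31 December 1995: 17 days, exemption $479,000 → ($570,000 − $479,000) × 3.45% × 17/365 = $146.2233
Total = $18,434.8151

$18,434.82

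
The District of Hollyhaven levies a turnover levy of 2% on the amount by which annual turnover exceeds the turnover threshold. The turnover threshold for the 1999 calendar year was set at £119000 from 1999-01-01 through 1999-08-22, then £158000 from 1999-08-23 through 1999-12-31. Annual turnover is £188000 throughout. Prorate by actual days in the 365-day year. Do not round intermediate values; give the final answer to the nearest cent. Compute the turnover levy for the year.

£1100.05

1999-01-01 to 1999-08-22: 234 days, exemption £119000 → (£188000 − £119000) × 2% × 234/365 = £884.7123
1999-08-23 to 1999-12-31: 131 days, exemption £158000 → (£188000 − £158000) × 2% × 131/365 = £215.3425
Total = £1100.0548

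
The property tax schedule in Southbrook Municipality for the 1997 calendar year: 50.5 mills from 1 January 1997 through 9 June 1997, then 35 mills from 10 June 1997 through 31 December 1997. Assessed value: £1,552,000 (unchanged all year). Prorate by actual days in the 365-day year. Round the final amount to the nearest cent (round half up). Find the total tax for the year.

1 January – 9 June 1997: 160 days at 50.5 mills → £1,552,000 × 5.05% × 160/365 = £34,356.6027
10 June – 31 December 1997: 205 days at 35 mills → £1,552,000 × 3.5% × 205/365 = £30,508.4932
Total = £64,865.0959

£64,865.10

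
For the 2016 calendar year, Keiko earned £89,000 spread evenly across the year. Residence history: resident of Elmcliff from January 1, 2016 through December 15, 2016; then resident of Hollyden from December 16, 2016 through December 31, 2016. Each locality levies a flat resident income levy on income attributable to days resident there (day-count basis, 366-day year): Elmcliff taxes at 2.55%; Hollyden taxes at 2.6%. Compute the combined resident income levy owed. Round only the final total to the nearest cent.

Elmcliff, January 1 – December 15, 2016: 350 days → £89,000 × 2.55% × 350/366 = £2,170.2869
Hollyden, December 16 – December 31, 2016: 16 days → £89,000 × 2.6% × 16/366 = £101.1585
Total = £2,271.4454

£2,271.45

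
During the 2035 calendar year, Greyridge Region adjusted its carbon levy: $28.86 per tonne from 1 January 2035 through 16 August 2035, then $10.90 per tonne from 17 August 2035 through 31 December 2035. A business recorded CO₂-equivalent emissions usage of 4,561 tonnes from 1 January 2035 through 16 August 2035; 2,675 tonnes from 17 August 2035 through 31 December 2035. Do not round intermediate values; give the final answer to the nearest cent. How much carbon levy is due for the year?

1 January – 16 August 2035: 4,561 tonnes at $28.86/tonne → $131630.46
17 August – 31 December 2035: 2,675 tonnes at $10.90/tonne → $29157.50

$160787.96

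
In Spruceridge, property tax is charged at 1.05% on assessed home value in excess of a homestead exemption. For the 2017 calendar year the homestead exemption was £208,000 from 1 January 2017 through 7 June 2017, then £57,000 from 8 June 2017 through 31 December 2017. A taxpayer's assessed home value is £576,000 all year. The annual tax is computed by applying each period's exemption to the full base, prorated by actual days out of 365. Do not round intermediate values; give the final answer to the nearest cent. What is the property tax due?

1 January – 7 June 2017: 158 days, exemption £208,000 → (£576,000 − £208,000) × 1.05% × 158/365 = £1,672.6356
8 June – 31 December 2017: 207 days, exemption £57,000 → (£576,000 − £57,000) × 1.05% × 207/365 = £3,090.5384
Total = £4,763.1740

£4,763.17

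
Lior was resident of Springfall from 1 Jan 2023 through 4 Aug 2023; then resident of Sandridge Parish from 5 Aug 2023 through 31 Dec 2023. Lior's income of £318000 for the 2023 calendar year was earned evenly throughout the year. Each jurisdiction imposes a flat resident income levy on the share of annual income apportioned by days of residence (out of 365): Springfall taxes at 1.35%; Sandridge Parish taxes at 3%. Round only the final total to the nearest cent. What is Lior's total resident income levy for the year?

£6434.93

Springfall, 1 Jan – 4 Aug 2023: 216 days → £318000 × 1.35% × 216/365 = £2540.5151
Sandridge Parish, 5 Aug – 31 Dec 2023: 149 days → £318000 × 3% × 149/365 = £3894.4110
Total = £6434.9260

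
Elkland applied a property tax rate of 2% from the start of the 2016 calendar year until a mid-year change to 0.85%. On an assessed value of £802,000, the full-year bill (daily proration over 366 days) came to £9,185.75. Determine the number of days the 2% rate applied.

94 days

Let d = days at the first rate; then 366 − d days at the second rate.
£802,000 × [2%·d + 0.85%·(366−d)] / 366 = £9,185.75
Solving gives d = 94, so the new rate took effect on 4 April 2016.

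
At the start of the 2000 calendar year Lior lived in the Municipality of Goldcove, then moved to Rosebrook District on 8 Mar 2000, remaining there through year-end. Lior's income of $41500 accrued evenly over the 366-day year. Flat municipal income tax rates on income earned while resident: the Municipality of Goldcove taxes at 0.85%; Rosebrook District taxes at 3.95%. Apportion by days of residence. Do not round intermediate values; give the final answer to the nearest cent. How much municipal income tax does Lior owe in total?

The Municipality of Goldcove, 1 Jan – 7 Mar 2000: 67 days → $41500 × 0.85% × 67/366 = $64.5745
Rosebrook District, 8 Mar – 31 Dec 2000: 299 days → $41500 × 3.95% × 299/366 = $1339.1687
Total = $1403.7432

$1403.74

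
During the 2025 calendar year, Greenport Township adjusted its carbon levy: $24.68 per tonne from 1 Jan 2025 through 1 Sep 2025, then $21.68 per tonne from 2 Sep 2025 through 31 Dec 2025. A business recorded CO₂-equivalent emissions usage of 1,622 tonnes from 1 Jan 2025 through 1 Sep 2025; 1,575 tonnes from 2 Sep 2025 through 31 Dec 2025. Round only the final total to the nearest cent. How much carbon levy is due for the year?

1 Jan – 1 Sep 2025: 1,622 tonnes at $24.68/tonne → $40030.96
2 Sep – 31 Dec 2025: 1,575 tonnes at $21.68/tonne → $34146.00

$74176.96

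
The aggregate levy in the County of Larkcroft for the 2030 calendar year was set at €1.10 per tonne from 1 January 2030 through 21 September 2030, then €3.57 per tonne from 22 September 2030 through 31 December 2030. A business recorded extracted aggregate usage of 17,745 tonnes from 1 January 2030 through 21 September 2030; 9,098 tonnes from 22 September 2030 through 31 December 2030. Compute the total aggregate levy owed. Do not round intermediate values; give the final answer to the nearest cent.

1 January – 21 September 2030: 17,745 tonnes at €1.10/tonne → €19,519.50
22 September – 31 December 2030: 9,098 tonnes at €3.57/tonne → €32,479.86

€51,999.36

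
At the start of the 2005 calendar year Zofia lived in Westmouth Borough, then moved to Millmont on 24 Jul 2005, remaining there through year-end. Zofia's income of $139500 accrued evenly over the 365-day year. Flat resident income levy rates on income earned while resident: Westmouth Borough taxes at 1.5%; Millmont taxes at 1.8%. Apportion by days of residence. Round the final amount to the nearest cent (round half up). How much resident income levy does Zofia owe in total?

Westmouth Borough, 1 Jan – 23 Jul 2005: 204 days → $139500 × 1.5% × 204/365 = $1169.5068
Millmont, 24 Jul – 31 Dec 2005: 161 days → $139500 × 1.8% × 161/365 = $1107.5918
Total = $2277.0986

$2277.10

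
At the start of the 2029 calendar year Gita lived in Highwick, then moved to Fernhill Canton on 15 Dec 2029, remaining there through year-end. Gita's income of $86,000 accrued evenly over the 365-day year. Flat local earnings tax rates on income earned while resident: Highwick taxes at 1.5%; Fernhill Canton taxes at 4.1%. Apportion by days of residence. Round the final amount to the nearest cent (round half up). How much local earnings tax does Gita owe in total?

Highwick, 1 Jan – 14 Dec 2029: 348 days → $86,000 × 1.5% × 348/365 = $1,229.9178
Fernhill Canton, 15 Dec – 31 Dec 2029: 17 days → $86,000 × 4.1% × 17/365 = $164.2247
Total = $1,394.1425

$1,394.14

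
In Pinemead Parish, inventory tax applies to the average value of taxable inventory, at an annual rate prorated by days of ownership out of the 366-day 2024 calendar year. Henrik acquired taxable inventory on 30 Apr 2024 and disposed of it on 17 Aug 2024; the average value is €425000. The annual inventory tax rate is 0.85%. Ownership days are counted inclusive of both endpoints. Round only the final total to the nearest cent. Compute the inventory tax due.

€1085.72

Days held (30 Apr – 17 Aug 2024): 110 out of 366
Tax = €425000 × 0.85% × 110/366 = €1085.7240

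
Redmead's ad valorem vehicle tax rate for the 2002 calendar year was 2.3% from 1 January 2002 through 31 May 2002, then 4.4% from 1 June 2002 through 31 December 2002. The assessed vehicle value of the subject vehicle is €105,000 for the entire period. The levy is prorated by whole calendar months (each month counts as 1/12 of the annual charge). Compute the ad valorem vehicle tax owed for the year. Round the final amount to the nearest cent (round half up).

€3,701.25

1 January – 31 May 2002: 5 months at 2.3% → €105,000 × 2.3% × 5/12 = €1,006.2500
1 June – 31 December 2002: 7 months at 4.4% → €105,000 × 4.4% × 7/12 = €2,695.0000
Total = €3,701.2500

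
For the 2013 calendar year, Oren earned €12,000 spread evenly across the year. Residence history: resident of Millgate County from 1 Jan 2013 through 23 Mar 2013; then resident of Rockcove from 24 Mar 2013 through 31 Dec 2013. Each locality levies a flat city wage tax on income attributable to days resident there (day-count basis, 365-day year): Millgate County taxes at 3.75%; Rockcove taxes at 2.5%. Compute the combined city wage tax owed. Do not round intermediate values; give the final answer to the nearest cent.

Millgate County, 1 Jan – 23 Mar 2013: 82 days → €12,000 × 3.75% × 82/365 = €101.0959
Rockcove, 24 Mar – 31 Dec 2013: 283 days → €12,000 × 2.5% × 283/365 = €232.6027
Total = €333.6986

€333.70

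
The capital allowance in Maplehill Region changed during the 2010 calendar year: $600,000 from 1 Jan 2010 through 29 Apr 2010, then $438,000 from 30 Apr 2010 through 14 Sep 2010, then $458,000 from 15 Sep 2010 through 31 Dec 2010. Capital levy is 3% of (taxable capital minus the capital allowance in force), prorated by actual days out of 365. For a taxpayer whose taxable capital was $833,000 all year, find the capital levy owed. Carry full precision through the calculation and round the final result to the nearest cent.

$10,087.97

1 Jan – 29 Apr 2010: 119 days, exemption $600,000 → ($833,000 − $600,000) × 3% × 119/365 = $2,278.9315
30 Apr – 14 Sep 2010: 138 days, exemption $438,000 → ($833,000 − $438,000) × 3% × 138/365 = $4,480.2740
15 Sep – 31 Dec 2010: 108 days, exemption $458,000 → ($833,000 − $458,000) × 3% × 108/365 = $3,328.7671
Total = $10,087.9726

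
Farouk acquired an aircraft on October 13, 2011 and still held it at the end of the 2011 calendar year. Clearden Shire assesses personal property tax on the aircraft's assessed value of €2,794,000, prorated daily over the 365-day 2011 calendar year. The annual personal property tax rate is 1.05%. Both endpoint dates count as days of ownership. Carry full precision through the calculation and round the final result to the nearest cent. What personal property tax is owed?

Days held (October 13 – December 31, 2011): 80 out of 365
Tax = €2,794,000 × 1.05% × 80/365 = €6,430.0274

€6,430.03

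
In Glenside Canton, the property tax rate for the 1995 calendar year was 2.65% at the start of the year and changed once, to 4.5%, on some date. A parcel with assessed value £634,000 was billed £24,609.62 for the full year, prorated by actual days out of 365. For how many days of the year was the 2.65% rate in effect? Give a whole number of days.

Let d = days at the first rate; then 365 − d days at the second rate.
£634,000 × [2.65%·d + 4.5%·(365−d)] / 365 = £24,609.62
Solving gives d = 122, so the new rate took effect on May 3, 1995.

122 days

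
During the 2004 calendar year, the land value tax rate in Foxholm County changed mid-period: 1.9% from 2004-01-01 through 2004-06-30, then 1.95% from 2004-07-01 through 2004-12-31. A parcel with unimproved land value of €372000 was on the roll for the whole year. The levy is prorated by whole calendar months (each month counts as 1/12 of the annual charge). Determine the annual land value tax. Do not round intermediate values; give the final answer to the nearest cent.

€7161.00

2004-01-01 to 2004-06-30: 6 months at 1.9% → €372000 × 1.9% × 6/12 = €3534.0000
2004-07-01 to 2004-12-31: 6 months at 1.95% → €372000 × 1.95% × 6/12 = €3627.0000
Total = €7161.0000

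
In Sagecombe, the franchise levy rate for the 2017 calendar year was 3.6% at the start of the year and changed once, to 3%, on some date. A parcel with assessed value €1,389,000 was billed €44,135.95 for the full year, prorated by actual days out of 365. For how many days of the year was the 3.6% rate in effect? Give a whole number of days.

Let d = days at the first rate; then 365 − d days at the second rate.
€1,389,000 × [3.6%·d + 3%·(365−d)] / 365 = €44,135.95
Solving gives d = 108, so the new rate took effect on April 19, 2017.

108 days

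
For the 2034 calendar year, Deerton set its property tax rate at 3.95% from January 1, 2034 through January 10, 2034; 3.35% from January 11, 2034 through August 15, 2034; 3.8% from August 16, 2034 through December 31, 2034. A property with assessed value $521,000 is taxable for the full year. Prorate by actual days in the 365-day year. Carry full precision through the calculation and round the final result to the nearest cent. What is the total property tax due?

January 1 – January 10, 2034: 10 days at 3.95% → $521,000 × 3.95% × 10/365 = $563.8219
January 11 – August 15, 2034: 217 days at 3.35% → $521,000 × 3.35% × 217/365 = $10,376.4644
August 16 – December 31, 2034: 138 days at 3.8% → $521,000 × 3.8% × 138/365 = $7,485.2712
Total = $18,425.5575

$18,425.56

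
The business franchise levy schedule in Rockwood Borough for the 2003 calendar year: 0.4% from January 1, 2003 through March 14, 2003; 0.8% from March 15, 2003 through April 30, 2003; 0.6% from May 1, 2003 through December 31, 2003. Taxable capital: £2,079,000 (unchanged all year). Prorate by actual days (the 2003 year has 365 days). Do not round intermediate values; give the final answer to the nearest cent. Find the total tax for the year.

£12,177.81

January 1 – March 14, 2003: 73 days at 0.4% → £2,079,000 × 0.4% × 73/365 = £1,663.2000
March 15 – April 30, 2003: 47 days at 0.8% → £2,079,000 × 0.8% × 47/365 = £2,141.6548
May 1 – December 31, 2003: 245 days at 0.6% → £2,079,000 × 0.6% × 245/365 = £8,372.9589
Total = £12,177.8137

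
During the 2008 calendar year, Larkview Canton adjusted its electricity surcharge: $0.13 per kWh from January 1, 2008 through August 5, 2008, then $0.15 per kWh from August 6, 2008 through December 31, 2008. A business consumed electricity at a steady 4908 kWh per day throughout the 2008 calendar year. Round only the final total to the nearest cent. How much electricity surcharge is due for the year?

January 1 – August 5, 2008: 218 days × 4908 kWh/day = 1,069,944 kWh at $0.13/kWh → $139,092.72
August 6 – December 31, 2008: 148 days × 4908 kWh/day = 726,384 kWh at $0.15/kWh → $108,957.60

$248,050.32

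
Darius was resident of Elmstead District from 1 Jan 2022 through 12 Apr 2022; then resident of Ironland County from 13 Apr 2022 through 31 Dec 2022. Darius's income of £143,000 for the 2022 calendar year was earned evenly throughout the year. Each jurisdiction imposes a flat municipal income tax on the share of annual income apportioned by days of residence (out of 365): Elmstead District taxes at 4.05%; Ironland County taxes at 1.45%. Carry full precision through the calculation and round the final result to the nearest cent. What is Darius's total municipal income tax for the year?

Elmstead District, 1 Jan – 12 Apr 2022: 102 days → £143,000 × 4.05% × 102/365 = £1,618.4466
Ironland County, 13 Apr – 31 Dec 2022: 263 days → £143,000 × 1.45% × 263/365 = £1,494.0562
Total = £3,112.5027

£3,112.50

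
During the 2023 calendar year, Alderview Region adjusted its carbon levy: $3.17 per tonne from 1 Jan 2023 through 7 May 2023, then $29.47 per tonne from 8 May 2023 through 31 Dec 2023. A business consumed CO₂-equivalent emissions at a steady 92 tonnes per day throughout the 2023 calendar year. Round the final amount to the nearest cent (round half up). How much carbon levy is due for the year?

$682,313.40

1 Jan – 7 May 2023: 127 days × 92 tonnes/day = 11,684 tonnes at $3.17/tonne → $37,038.28
8 May – 31 Dec 2023: 238 days × 92 tonnes/day = 21,896 tonnes at $29.47/tonne → $645,275.12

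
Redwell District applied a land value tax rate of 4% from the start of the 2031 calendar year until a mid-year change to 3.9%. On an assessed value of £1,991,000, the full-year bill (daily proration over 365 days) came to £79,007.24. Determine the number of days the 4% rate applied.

Let d = days at the first rate; then 365 − d days at the second rate.
£1,991,000 × [4%·d + 3.9%·(365−d)] / 365 = £79,007.24
Solving gives d = 249, so the new rate took effect on September 7, 2031.

249 days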